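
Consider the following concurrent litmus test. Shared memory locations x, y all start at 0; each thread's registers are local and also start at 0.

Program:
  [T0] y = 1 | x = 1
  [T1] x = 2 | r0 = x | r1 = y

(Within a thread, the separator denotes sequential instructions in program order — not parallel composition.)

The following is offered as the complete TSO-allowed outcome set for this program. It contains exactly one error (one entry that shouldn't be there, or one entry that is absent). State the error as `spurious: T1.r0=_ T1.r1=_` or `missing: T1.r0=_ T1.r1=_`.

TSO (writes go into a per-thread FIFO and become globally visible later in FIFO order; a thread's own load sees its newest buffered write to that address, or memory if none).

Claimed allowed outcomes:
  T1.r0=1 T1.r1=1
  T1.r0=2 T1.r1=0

outcome vector order: (T1.r0,T1.r1)
TSO (3): <1 1> <2 0> <2 1>
TSO∖claimed = {<2 1>}

missing: T1.r0=2 T1.r1=1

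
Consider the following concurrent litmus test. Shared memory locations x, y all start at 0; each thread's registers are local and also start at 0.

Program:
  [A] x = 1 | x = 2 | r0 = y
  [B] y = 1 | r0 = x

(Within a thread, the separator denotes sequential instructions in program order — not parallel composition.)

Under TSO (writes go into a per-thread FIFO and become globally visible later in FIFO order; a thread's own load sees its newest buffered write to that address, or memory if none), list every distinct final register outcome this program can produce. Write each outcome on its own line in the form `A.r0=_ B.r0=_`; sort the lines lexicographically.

A.r0=0 B.r0=0
A.r0=0 B.r0=1
A.r0=0 B.r0=2
A.r0=1 B.r0=0
A.r0=1 B.r0=1
A.r0=1 B.r0=2

outcome vector order: (A.r0,B.r0)
|TSO outcomes| = 6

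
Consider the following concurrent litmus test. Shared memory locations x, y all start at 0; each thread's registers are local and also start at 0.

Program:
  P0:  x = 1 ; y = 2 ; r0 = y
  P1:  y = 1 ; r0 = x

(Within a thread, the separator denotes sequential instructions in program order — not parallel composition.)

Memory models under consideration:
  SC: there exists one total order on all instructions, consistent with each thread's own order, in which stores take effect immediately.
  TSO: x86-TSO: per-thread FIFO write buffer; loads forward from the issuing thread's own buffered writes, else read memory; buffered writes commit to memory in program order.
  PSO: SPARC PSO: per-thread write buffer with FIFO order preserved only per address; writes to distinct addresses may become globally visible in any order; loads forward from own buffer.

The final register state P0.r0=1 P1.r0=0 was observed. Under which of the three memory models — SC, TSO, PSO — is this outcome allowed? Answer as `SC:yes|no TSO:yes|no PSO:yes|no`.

outcome vector order: (P0.r0,P1.r0)
[SC] allowed = {11 20 21}
[TSO] allowed = {10 11 20 21}
[PSO] allowed = {10 11 20 21}
target 10 ∈ {TSO,PSO}

SC:no TSO:yes PSO:yes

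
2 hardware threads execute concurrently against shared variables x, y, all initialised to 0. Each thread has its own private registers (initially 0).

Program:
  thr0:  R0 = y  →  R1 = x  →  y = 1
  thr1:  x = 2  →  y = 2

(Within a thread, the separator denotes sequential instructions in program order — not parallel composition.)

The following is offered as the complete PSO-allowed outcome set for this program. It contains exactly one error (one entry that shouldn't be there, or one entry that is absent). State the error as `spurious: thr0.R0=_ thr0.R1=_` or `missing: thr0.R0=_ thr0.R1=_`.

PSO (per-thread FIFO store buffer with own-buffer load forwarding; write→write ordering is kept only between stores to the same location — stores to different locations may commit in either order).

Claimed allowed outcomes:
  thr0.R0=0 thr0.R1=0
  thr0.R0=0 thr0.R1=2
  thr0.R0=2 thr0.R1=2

outcome vector order: (thr0.R0,thr0.R1)
[PSO] allowed = {<0 0> <0 2> <2 0> <2 2>}
PSO∖claimed = {<2 0>}

missing: thr0.R0=2 thr0.R1=0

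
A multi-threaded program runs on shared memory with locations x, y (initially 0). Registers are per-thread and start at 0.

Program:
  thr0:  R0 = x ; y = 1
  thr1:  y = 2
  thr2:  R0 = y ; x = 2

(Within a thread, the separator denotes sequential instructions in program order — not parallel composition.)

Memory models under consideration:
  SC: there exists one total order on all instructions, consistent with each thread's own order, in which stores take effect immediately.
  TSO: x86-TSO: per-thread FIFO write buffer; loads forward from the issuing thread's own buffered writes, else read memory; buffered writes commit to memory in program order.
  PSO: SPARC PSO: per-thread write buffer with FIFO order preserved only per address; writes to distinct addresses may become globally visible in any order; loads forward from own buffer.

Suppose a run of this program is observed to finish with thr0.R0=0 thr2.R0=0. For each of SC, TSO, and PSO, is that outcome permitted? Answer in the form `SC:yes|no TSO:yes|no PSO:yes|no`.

outcome vector order: (thr0.R0,thr2.R0)
[SC] allowed = {0/0; 0/1; 0/2; 2/0; 2/2}
[TSO] allowed = {0/0; 0/1; 0/2; 2/0; 2/2}
[PSO] allowed = {0/0; 0/1; 0/2; 2/0; 2/2}
target 0/0 ∈ {SC,TSO,PSO}

SC:yes TSO:yes PSO:yes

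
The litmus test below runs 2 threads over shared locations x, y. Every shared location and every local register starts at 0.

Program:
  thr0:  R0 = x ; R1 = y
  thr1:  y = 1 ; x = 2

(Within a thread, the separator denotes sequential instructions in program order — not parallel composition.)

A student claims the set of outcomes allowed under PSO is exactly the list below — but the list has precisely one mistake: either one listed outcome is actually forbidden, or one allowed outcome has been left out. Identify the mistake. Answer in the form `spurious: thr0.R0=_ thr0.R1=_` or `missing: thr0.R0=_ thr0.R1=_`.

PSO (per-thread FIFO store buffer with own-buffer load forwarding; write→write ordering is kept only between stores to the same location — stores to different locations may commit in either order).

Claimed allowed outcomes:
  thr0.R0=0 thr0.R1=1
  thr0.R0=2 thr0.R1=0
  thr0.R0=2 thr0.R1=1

outcome vector order: (thr0.R0,thr0.R1)
PSO: 4 outcomes — {<0 0>, <0 1>, <2 0>, <2 1>}
PSO∖claimed = {<0 0>}

missing: thr0.R0=0 thr0.R1=0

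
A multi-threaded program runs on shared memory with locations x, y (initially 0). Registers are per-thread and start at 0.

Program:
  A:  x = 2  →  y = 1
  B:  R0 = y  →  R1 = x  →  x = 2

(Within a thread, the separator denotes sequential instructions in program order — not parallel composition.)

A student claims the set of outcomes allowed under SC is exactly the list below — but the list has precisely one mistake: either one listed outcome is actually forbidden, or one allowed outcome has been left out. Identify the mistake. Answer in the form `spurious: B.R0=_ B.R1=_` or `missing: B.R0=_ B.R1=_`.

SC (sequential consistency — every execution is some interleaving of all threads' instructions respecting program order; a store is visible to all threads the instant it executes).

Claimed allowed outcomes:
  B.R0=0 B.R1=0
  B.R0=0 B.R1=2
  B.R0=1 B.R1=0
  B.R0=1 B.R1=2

spurious: B.R0=1 B.R1=0

outcome vector order: (B.R0,B.R1)
SC (3): <0 0>; <0 2>; <1 2>
claimed∖SC = {<1 0>}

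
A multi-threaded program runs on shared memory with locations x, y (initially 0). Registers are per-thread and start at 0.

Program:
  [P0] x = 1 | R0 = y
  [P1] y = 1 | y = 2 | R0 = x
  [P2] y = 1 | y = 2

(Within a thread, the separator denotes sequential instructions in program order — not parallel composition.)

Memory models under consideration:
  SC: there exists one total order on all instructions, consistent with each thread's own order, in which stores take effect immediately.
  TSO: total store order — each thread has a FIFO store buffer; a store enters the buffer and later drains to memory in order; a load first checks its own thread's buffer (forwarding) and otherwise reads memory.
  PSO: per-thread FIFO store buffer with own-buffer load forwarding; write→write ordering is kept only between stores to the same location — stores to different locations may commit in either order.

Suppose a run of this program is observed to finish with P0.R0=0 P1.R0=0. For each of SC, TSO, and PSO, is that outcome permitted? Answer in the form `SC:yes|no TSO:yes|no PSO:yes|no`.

SC:no TSO:yes PSO:yes

outcome vector order: (P0.R0,P1.R0)
[SC] allowed = {<0 1>; <1 0>; <1 1>; <2 0>; <2 1>}
[TSO] allowed = {<0 0>; <0 1>; <1 0>; <1 1>; <2 0>; <2 1>}
[PSO] allowed = {<0 0>; <0 1>; <1 0>; <1 1>; <2 0>; <2 1>}
target <0 0> ∈ {TSO,PSO}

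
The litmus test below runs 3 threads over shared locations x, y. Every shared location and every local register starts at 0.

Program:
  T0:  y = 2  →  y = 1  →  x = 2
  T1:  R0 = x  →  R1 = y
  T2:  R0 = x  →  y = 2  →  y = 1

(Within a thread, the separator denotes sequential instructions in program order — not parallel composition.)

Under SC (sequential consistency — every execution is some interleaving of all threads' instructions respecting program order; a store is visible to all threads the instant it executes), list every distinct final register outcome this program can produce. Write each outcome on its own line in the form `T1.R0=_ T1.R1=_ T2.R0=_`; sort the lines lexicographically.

outcome vector order: (T1.R0,T1.R1,T2.R0)
|SC outcomes| = 10

T1.R0=0 T1.R1=0 T2.R0=0
T1.R0=0 T1.R1=0 T2.R0=2
T1.R0=0 T1.R1=1 T2.R0=0
T1.R0=0 T1.R1=1 T2.R0=2
T1.R0=0 T1.R1=2 T2.R0=0
T1.R0=0 T1.R1=2 T2.R0=2
T1.R0=2 T1.R1=1 T2.R0=0
T1.R0=2 T1.R1=1 T2.R0=2
T1.R0=2 T1.R1=2 T2.R0=0
T1.R0=2 T1.R1=2 T2.R0=2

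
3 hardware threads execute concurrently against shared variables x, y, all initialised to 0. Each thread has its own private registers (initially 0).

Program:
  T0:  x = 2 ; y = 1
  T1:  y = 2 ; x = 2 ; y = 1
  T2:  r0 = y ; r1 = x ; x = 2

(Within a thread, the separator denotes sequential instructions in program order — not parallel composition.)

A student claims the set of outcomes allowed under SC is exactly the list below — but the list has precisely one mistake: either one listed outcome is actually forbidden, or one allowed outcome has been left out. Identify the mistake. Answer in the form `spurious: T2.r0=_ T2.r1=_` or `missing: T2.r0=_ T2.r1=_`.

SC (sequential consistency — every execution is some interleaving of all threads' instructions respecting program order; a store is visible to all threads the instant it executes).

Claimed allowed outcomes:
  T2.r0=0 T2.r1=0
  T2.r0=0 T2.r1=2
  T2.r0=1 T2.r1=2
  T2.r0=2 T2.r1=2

missing: T2.r0=2 T2.r1=0

outcome vector order: (T2.r0,T2.r1)
SC (5): <0 0> <0 2> <1 2> <2 0> <2 2>
SC∖claimed = {<2 0>}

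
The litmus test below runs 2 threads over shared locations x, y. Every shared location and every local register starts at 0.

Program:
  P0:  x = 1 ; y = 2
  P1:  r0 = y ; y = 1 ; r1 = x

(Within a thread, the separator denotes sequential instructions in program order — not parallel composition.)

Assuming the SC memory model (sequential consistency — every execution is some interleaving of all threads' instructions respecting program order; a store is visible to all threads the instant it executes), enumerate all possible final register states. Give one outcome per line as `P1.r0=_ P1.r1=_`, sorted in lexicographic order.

outcome vector order: (P1.r0,P1.r1)
|SC outcomes| = 3

P1.r0=0 P1.r1=0
P1.r0=0 P1.r1=1
P1.r0=2 P1.r1=1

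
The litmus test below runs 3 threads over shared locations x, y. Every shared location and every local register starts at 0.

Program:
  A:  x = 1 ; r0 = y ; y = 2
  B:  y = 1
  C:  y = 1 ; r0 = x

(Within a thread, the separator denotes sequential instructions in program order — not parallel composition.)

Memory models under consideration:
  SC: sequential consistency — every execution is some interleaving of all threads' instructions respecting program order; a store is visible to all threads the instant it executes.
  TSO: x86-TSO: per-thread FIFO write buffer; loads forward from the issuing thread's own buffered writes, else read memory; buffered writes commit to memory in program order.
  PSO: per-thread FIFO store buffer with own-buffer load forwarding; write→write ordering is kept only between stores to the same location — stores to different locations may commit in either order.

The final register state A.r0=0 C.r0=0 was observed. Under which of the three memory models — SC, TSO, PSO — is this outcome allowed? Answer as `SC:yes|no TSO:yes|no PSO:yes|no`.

SC:no TSO:yes PSO:yes

outcome vector order: (A.r0,C.r0)
SC (3): (0,1); (1,0); (1,1)
TSO (4): (0,0); (0,1); (1,0); (1,1)
PSO (4): (0,0); (0,1); (1,0); (1,1)
target (0,0) ∈ {TSO,PSO}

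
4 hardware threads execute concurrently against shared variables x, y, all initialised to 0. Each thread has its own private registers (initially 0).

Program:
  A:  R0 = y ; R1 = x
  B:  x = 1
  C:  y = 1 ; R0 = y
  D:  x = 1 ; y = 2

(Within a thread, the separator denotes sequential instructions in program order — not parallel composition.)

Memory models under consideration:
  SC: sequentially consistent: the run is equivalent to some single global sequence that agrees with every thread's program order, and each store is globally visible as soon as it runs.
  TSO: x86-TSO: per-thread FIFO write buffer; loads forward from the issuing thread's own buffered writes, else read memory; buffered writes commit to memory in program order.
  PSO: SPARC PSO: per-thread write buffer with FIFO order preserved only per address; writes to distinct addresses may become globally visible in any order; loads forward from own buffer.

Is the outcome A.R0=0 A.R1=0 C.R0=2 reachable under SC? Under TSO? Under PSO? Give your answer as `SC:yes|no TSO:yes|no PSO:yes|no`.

SC:yes TSO:yes PSO:yes

outcome vector order: (A.R0,A.R1,C.R0)
SC: 10 outcomes — {<0 0 1>; <0 0 2>; <0 1 1>; <0 1 2>; <1 0 1>; <1 0 2>; <1 1 1>; <1 1 2>; <2 1 1>; <2 1 2>}
TSO: 10 outcomes — {<0 0 1>; <0 0 2>; <0 1 1>; <0 1 2>; <1 0 1>; <1 0 2>; <1 1 1>; <1 1 2>; <2 1 1>; <2 1 2>}
PSO: 12 outcomes — {<0 0 1>; <0 0 2>; <0 1 1>; <0 1 2>; <1 0 1>; <1 0 2>; <1 1 1>; <1 1 2>; <2 0 1>; <2 0 2>; <2 1 1>; <2 1 2>}
target <0 0 2> ∈ {SC,TSO,PSO}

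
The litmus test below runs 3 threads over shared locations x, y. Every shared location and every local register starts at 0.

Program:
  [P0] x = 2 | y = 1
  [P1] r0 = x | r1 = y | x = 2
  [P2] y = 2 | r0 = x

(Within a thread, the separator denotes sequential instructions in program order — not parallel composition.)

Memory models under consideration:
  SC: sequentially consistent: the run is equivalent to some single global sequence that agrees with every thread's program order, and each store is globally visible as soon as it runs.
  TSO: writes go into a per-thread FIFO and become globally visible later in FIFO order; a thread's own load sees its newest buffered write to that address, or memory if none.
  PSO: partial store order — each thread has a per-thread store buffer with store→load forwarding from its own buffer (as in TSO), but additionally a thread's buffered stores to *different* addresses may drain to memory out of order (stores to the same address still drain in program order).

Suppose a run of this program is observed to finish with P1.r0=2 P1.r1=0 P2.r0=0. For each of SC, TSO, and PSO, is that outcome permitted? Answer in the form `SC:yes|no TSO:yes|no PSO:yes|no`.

outcome vector order: (P1.r0,P1.r1,P2.r0)
under SC → 000; 002; 010; 012; 020; 022; 202; 210; 212; 220; 222
under TSO → 000; 002; 010; 012; 020; 022; 200; 202; 210; 212; 220; 222
under PSO → 000; 002; 010; 012; 020; 022; 200; 202; 210; 212; 220; 222
target 200 ∈ {TSO,PSO}

SC:no TSO:yes PSO:yes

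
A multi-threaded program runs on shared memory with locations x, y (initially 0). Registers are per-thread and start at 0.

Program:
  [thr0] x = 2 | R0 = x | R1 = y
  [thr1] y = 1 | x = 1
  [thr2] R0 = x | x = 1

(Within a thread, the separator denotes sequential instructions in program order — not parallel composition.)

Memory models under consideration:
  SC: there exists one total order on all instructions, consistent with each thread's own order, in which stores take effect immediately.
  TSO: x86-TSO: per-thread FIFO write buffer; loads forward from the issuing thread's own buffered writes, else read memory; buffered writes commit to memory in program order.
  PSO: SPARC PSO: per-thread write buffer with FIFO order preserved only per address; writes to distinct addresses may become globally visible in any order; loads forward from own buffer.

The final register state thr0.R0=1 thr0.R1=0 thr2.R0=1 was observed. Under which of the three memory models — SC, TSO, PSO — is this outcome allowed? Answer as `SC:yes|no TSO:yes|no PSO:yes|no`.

outcome vector order: (thr0.R0,thr0.R1,thr2.R0)
SC (11): <1 0 0>, <1 0 2>, <1 1 0>, <1 1 1>, <1 1 2>, <2 0 0>, <2 0 1>, <2 0 2>, <2 1 0>, <2 1 1>, <2 1 2>
TSO (11): <1 0 0>, <1 0 2>, <1 1 0>, <1 1 1>, <1 1 2>, <2 0 0>, <2 0 1>, <2 0 2>, <2 1 0>, <2 1 1>, <2 1 2>
PSO (12): <1 0 0>, <1 0 1>, <1 0 2>, <1 1 0>, <1 1 1>, <1 1 2>, <2 0 0>, <2 0 1>, <2 0 2>, <2 1 0>, <2 1 1>, <2 1 2>
target <1 0 1> ∈ {PSO}

SC:no TSO:no PSO:yes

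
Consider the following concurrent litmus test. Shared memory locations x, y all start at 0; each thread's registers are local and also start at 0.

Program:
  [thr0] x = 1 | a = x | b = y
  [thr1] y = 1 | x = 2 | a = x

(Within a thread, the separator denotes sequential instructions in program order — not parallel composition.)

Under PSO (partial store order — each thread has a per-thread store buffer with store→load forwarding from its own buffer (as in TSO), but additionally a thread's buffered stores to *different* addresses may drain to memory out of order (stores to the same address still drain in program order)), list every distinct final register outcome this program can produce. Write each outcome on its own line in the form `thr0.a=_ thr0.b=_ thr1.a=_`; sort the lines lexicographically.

thr0.a=1 thr0.b=0 thr1.a=1
thr0.a=1 thr0.b=0 thr1.a=2
thr0.a=1 thr0.b=1 thr1.a=1
thr0.a=1 thr0.b=1 thr1.a=2
thr0.a=2 thr0.b=0 thr1.a=2
thr0.a=2 thr0.b=1 thr1.a=2

outcome vector order: (thr0.a,thr0.b,thr1.a)
|PSO outcomes| = 6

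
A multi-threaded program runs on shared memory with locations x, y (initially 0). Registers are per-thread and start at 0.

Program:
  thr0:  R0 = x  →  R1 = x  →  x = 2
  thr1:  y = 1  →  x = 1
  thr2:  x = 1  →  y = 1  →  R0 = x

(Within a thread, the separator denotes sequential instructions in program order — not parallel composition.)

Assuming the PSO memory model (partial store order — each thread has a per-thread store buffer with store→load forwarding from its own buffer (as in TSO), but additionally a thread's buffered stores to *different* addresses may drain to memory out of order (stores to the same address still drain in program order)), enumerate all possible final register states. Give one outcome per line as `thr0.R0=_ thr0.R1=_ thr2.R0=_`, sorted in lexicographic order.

thr0.R0=0 thr0.R1=0 thr2.R0=1
thr0.R0=0 thr0.R1=0 thr2.R0=2
thr0.R0=0 thr0.R1=1 thr2.R0=1
thr0.R0=0 thr0.R1=1 thr2.R0=2
thr0.R0=1 thr0.R1=1 thr2.R0=1
thr0.R0=1 thr0.R1=1 thr2.R0=2

outcome vector order: (thr0.R0,thr0.R1,thr2.R0)
|PSO outcomes| = 6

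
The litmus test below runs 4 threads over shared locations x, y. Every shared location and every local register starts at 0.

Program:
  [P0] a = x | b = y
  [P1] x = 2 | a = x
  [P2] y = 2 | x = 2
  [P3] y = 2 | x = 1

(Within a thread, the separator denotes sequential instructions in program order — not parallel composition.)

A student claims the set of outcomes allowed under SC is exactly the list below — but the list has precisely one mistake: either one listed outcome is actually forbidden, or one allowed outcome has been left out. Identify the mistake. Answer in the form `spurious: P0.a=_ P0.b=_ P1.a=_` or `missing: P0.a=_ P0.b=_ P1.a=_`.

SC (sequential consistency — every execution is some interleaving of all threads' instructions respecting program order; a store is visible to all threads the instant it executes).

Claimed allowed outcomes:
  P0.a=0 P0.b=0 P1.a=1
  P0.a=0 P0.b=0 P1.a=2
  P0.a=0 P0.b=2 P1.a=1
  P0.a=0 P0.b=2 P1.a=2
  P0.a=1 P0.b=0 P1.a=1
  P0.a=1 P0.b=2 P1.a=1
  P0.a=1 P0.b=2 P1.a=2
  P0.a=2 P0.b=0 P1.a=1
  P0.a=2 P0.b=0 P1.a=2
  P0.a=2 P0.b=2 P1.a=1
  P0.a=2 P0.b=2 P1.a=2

outcome vector order: (P0.a,P0.b,P1.a)
under SC → 0/0/1; 0/0/2; 0/2/1; 0/2/2; 1/2/1; 1/2/2; 2/0/1; 2/0/2; 2/2/1; 2/2/2
claimed∖SC = {1/0/1}

spurious: P0.a=1 P0.b=0 P1.a=1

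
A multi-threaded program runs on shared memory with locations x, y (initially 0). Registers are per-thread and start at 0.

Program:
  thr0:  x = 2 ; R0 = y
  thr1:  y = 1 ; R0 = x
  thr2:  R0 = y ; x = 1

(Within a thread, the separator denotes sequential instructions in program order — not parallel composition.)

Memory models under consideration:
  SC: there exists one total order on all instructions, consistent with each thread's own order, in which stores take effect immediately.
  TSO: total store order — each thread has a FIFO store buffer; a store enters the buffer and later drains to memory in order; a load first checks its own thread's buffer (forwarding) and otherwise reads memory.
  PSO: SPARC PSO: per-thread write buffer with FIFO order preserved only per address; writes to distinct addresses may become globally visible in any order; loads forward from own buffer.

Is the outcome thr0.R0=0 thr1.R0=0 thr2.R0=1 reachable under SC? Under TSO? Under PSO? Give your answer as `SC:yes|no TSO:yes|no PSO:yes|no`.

SC:no TSO:yes PSO:yes

outcome vector order: (thr0.R0,thr1.R0,thr2.R0)
under SC → 010 011 020 021 100 101 110 111 120 121
under TSO → 000 001 010 011 020 021 100 101 110 111 120 121
under PSO → 000 001 010 011 020 021 100 101 110 111 120 121
target 001 ∈ {TSO,PSO}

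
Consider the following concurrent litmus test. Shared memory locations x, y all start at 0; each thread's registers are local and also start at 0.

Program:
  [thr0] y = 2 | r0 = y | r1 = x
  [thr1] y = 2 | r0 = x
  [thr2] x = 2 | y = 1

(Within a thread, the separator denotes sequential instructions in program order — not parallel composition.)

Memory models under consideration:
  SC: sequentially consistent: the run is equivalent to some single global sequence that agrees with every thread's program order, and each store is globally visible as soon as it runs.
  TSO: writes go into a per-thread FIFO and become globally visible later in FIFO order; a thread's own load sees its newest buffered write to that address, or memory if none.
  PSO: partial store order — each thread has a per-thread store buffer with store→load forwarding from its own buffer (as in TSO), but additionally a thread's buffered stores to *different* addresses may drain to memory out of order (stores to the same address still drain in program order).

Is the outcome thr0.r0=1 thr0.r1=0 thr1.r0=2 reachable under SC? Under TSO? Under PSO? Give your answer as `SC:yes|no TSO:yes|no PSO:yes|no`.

SC:no TSO:no PSO:yes

outcome vector order: (thr0.r0,thr0.r1,thr1.r0)
SC (6): (1,2,0); (1,2,2); (2,0,0); (2,0,2); (2,2,0); (2,2,2)
TSO (6): (1,2,0); (1,2,2); (2,0,0); (2,0,2); (2,2,0); (2,2,2)
PSO (8): (1,0,0); (1,0,2); (1,2,0); (1,2,2); (2,0,0); (2,0,2); (2,2,0); (2,2,2)
target (1,0,2) ∈ {PSO}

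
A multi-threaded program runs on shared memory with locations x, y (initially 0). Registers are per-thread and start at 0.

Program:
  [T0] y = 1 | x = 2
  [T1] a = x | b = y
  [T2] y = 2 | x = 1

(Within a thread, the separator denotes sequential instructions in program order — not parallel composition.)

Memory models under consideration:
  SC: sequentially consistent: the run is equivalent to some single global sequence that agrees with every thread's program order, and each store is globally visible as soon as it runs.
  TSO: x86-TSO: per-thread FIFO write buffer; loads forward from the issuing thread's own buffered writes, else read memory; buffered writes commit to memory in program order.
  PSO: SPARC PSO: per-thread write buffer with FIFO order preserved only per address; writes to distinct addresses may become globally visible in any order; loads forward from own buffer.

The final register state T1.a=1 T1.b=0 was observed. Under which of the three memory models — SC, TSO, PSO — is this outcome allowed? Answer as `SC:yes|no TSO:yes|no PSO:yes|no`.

SC:no TSO:no PSO:yes

outcome vector order: (T1.a,T1.b)
SC: 7 outcomes — {(0,0); (0,1); (0,2); (1,1); (1,2); (2,1); (2,2)}
TSO: 7 outcomes — {(0,0); (0,1); (0,2); (1,1); (1,2); (2,1); (2,2)}
PSO: 9 outcomes — {(0,0); (0,1); (0,2); (1,0); (1,1); (1,2); (2,0); (2,1); (2,2)}
target (1,0) ∈ {PSO}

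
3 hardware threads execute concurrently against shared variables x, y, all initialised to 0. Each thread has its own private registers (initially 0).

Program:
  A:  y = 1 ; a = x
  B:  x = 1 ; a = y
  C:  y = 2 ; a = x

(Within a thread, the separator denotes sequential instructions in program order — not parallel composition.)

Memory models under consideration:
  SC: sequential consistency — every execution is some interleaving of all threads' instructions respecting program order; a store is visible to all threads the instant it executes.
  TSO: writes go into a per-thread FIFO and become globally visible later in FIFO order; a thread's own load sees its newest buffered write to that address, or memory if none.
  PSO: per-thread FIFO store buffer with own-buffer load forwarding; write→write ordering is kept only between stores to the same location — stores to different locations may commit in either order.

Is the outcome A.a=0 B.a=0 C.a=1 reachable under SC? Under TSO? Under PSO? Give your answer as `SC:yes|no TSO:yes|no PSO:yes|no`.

SC:no TSO:yes PSO:yes

outcome vector order: (A.a,B.a,C.a)
under SC → 010, 011, 020, 021, 101, 110, 111, 120, 121
under TSO → 000, 001, 010, 011, 020, 021, 100, 101, 110, 111, 120, 121
under PSO → 000, 001, 010, 011, 020, 021, 100, 101, 110, 111, 120, 121
target 001 ∈ {TSO,PSO}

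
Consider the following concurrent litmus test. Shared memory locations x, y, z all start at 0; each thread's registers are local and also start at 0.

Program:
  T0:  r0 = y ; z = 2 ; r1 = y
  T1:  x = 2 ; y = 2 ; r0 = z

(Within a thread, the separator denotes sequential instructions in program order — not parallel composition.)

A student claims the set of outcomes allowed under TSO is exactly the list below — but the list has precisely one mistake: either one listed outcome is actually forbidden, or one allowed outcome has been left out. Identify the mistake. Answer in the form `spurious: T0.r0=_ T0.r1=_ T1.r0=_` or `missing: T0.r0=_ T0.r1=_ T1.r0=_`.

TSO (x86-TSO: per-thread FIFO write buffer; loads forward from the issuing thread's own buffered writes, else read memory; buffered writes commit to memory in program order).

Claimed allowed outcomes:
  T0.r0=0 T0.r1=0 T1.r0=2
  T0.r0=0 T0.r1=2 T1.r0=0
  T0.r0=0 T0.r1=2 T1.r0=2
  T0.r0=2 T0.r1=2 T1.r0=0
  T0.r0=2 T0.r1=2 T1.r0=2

outcome vector order: (T0.r0,T0.r1,T1.r0)
under TSO → (0,0,0); (0,0,2); (0,2,0); (0,2,2); (2,2,0); (2,2,2)
TSO∖claimed = {(0,0,0)}

missing: T0.r0=0 T0.r1=0 T1.r0=0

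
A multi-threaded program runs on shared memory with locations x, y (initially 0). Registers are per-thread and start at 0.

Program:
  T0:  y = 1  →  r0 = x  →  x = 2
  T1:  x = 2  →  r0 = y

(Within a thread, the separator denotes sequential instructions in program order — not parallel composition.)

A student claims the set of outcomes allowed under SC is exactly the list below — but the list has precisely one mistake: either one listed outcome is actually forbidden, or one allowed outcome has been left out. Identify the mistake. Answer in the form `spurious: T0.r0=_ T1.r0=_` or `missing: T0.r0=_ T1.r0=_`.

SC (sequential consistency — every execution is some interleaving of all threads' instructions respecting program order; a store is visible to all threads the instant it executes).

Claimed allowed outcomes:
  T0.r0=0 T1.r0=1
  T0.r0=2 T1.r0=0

missing: T0.r0=2 T1.r0=1

outcome vector order: (T0.r0,T1.r0)
under SC → <0 1> <2 0> <2 1>
SC∖claimed = {<2 1>}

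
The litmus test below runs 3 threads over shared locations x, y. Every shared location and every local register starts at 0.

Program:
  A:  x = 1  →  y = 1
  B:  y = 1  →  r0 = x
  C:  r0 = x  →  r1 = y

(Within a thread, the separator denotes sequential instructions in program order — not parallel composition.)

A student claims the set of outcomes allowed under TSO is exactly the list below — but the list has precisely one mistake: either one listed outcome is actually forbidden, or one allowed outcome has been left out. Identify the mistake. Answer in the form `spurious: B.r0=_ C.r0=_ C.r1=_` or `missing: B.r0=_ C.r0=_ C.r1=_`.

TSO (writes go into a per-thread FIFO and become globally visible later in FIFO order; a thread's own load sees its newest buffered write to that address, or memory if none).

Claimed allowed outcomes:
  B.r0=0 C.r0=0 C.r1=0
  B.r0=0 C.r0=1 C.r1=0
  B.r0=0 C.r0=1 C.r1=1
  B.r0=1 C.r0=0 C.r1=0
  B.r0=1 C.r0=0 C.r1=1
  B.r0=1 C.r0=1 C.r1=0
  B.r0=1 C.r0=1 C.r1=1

missing: B.r0=0 C.r0=0 C.r1=1

outcome vector order: (B.r0,C.r0,C.r1)
TSO (8): <0 0 0>, <0 0 1>, <0 1 0>, <0 1 1>, <1 0 0>, <1 0 1>, <1 1 0>, <1 1 1>
TSO∖claimed = {<0 0 1>}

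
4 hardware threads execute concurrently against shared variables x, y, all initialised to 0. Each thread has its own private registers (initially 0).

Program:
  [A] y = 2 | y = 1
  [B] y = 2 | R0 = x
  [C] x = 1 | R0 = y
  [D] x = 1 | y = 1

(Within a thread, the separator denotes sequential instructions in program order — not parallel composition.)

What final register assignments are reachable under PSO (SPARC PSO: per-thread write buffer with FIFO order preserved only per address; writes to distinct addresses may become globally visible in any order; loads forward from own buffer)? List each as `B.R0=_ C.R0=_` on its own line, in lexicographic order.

outcome vector order: (B.R0,C.R0)
|PSO outcomes| = 6

B.R0=0 C.R0=0
B.R0=0 C.R0=1
B.R0=0 C.R0=2
B.R0=1 C.R0=0
B.R0=1 C.R0=1
B.R0=1 C.R0=2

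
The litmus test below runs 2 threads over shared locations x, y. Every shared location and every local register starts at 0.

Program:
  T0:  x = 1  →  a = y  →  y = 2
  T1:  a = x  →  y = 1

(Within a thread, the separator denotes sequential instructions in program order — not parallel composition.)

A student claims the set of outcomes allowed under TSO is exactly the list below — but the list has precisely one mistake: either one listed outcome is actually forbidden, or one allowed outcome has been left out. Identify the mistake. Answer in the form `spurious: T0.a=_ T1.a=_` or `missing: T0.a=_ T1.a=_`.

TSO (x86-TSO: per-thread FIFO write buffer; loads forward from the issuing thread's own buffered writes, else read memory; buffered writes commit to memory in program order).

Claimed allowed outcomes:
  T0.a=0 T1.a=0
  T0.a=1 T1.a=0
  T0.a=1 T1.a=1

outcome vector order: (T0.a,T1.a)
TSO (4): (0,0), (0,1), (1,0), (1,1)
TSO∖claimed = {(0,1)}

missing: T0.a=0 T1.a=1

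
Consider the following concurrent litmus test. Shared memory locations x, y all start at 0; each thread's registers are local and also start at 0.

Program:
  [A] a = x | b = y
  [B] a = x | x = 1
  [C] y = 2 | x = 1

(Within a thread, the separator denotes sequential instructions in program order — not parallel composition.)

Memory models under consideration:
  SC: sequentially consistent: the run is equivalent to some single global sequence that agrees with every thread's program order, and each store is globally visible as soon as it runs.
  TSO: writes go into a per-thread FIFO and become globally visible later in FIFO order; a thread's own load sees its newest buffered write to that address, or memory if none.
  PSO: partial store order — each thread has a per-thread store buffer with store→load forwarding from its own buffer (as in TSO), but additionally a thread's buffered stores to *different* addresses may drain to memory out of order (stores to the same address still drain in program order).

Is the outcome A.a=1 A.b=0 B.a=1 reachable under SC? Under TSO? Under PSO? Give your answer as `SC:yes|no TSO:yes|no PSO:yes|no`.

outcome vector order: (A.a,A.b,B.a)
SC (7): 000 001 020 021 100 120 121
TSO (7): 000 001 020 021 100 120 121
PSO (8): 000 001 020 021 100 101 120 121
target 101 ∈ {PSO}

SC:no TSO:no PSO:yes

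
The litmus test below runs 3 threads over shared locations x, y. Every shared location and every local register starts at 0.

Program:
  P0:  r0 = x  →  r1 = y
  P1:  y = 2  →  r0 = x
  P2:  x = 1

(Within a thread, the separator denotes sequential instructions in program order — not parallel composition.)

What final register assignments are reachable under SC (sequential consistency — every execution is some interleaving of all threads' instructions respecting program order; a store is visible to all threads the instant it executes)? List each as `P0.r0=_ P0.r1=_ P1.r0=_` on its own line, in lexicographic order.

outcome vector order: (P0.r0,P0.r1,P1.r0)
|SC outcomes| = 7

P0.r0=0 P0.r1=0 P1.r0=0
P0.r0=0 P0.r1=0 P1.r0=1
P0.r0=0 P0.r1=2 P1.r0=0
P0.r0=0 P0.r1=2 P1.r0=1
P0.r0=1 P0.r1=0 P1.r0=1
P0.r0=1 P0.r1=2 P1.r0=0
P0.r0=1 P0.r1=2 P1.r0=1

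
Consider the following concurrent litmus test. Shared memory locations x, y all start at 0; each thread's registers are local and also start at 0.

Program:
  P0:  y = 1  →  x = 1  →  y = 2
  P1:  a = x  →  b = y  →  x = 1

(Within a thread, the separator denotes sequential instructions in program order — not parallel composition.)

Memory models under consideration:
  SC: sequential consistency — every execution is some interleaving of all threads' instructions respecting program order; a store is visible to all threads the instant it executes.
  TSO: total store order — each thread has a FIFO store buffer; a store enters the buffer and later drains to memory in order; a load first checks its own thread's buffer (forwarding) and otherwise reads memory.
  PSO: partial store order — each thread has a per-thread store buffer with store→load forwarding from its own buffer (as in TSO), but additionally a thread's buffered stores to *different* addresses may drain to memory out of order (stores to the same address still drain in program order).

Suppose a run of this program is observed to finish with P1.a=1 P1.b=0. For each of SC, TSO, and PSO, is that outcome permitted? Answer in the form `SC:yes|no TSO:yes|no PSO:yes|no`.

outcome vector order: (P1.a,P1.b)
[SC] allowed = {0/0, 0/1, 0/2, 1/1, 1/2}
[TSO] allowed = {0/0, 0/1, 0/2, 1/1, 1/2}
[PSO] allowed = {0/0, 0/1, 0/2, 1/0, 1/1, 1/2}
target 1/0 ∈ {PSO}

SC:no TSO:no PSO:yes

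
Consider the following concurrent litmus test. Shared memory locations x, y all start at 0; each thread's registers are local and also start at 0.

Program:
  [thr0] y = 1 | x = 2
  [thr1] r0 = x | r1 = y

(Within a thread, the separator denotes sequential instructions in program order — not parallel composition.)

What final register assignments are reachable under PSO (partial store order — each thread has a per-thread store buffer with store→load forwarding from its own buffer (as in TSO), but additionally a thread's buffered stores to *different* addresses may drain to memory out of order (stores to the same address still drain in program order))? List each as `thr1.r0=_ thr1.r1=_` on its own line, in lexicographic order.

thr1.r0=0 thr1.r1=0
thr1.r0=0 thr1.r1=1
thr1.r0=2 thr1.r1=0
thr1.r0=2 thr1.r1=1

outcome vector order: (thr1.r0,thr1.r1)
|PSO outcomes| = 4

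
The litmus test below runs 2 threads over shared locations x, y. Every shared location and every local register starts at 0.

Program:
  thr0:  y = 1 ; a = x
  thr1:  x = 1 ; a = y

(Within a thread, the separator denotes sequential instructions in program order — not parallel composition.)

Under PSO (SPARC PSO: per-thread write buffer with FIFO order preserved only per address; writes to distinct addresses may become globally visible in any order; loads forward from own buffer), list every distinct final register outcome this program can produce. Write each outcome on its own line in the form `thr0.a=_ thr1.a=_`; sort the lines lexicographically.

thr0.a=0 thr1.a=0
thr0.a=0 thr1.a=1
thr0.a=1 thr1.a=0
thr0.a=1 thr1.a=1

outcome vector order: (thr0.a,thr1.a)
|PSO outcomes| = 4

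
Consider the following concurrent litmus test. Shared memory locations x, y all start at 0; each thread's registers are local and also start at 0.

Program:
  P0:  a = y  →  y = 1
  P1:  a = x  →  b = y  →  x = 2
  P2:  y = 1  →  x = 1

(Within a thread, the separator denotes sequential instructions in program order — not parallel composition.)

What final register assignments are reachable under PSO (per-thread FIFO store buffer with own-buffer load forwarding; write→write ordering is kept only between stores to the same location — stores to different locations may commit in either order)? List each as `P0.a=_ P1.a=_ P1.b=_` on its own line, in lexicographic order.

P0.a=0 P1.a=0 P1.b=0
P0.a=0 P1.a=0 P1.b=1
P0.a=0 P1.a=1 P1.b=0
P0.a=0 P1.a=1 P1.b=1
P0.a=1 P1.a=0 P1.b=0
P0.a=1 P1.a=0 P1.b=1
P0.a=1 P1.a=1 P1.b=0
P0.a=1 P1.a=1 P1.b=1

outcome vector order: (P0.a,P1.a,P1.b)
|PSO outcomes| = 8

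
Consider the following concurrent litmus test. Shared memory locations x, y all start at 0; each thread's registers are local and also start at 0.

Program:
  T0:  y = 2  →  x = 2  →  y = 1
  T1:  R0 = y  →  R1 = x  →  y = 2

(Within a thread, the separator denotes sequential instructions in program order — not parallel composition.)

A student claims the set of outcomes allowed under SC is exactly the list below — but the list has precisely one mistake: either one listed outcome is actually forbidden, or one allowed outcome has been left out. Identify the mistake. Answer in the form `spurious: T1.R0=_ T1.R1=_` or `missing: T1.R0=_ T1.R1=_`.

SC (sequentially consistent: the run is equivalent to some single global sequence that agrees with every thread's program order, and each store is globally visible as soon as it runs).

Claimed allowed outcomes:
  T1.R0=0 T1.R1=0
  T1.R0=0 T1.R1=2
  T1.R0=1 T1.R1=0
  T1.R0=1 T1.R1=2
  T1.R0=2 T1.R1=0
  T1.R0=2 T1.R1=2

outcome vector order: (T1.R0,T1.R1)
SC (5): 0/0; 0/2; 1/2; 2/0; 2/2
claimed∖SC = {1/0}

spurious: T1.R0=1 T1.R1=0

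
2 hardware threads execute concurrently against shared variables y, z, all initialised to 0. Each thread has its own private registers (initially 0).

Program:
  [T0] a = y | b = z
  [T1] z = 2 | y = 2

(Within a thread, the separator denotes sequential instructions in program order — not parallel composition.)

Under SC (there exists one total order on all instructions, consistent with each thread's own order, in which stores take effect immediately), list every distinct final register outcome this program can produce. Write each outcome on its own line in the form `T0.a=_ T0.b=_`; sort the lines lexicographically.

outcome vector order: (T0.a,T0.b)
|SC outcomes| = 3

T0.a=0 T0.b=0
T0.a=0 T0.b=2
T0.a=2 T0.b=2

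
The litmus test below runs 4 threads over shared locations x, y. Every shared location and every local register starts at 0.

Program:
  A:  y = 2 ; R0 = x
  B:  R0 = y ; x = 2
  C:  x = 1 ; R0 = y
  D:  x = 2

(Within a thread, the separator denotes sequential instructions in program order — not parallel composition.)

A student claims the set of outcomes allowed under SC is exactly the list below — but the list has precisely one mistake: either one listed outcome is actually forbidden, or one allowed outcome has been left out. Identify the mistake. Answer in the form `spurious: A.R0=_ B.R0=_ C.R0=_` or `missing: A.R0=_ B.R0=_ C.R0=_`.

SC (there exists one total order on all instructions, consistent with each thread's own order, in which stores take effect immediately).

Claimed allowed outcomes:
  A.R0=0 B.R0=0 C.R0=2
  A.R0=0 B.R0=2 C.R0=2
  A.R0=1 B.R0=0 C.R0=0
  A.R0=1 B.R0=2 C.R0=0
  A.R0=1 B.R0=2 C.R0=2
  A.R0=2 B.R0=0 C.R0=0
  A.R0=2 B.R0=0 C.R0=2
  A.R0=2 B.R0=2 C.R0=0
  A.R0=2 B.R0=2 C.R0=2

missing: A.R0=1 B.R0=0 C.R0=2

outcome vector order: (A.R0,B.R0,C.R0)
under SC → 002 022 100 102 120 122 200 202 220 222
SC∖claimed = {102}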